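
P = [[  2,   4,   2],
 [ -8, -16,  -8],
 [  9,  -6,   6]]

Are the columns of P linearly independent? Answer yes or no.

no

Row reduce P to echelon form.
R2 ← R2 + (4)·R1: [0, 0, 0]
R3 ← R3 − (9/2)·R1: [0, -24, -3]
Swap R2 ↔ R3
2 pivots among 3 columns.
Only 2 < 3 pivot columns, so the columns are linearly dependent.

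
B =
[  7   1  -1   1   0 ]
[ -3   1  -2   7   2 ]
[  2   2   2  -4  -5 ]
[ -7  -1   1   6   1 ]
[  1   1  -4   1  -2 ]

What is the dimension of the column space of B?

5

Row reduce to echelon form.
R2 ← R2 + (3/7)·R1: [0, 10/7, -17/7, 52/7, 2]
R3 ← R3 − (2/7)·R1: [0, 12/7, 16/7, -30/7, -5]
R4 ← R4 + R1: [0, 0, 0, 7, 1]
R5 ← R5 − (1/7)·R1: [0, 6/7, -27/7, 6/7, -2]
R3 ← R3 − (6/5)·R2: [0, 0, 26/5, -66/5, -37/5]
R5 ← R5 − (3/5)·R2: [0, 0, -12/5, -18/5, -16/5]
R5 ← R5 + (6/13)·R3: [0, 0, 0, -126/13, -86/13]
R5 ← R5 + (18/13)·R4: [0, 0, 0, 0, -68/13]
Echelon form has 5 nonzero rows, so rank(B) = 5.
The column space has dimension equal to the rank: 5.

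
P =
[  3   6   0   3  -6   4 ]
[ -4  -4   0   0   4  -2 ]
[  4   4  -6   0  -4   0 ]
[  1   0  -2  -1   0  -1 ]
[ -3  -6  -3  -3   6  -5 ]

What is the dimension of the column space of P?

Row reduce to echelon form.
R2 ← R2 + (4/3)·R1: [0, 4, 0, 4, -4, 10/3]
R3 ← R3 − (4/3)·R1: [0, -4, -6, -4, 4, -16/3]
R4 ← R4 − (1/3)·R1: [0, -2, -2, -2, 2, -7/3]
R5 ← R5 + R1: [0, 0, -3, 0, 0, -1]
R3 ← R3 + R2: [0, 0, -6, 0, 0, -2]
R4 ← R4 + (1/2)·R2: [0, 0, -2, 0, 0, -2/3]
R4 ← R4 − (1/3)·R3: [0, 0, 0, 0, 0, 0]
R5 ← R5 − (1/2)·R3: [0, 0, 0, 0, 0, 0]
Echelon form has 3 nonzero rows, so rank(P) = 3.
The column space has dimension equal to the rank: 3.

3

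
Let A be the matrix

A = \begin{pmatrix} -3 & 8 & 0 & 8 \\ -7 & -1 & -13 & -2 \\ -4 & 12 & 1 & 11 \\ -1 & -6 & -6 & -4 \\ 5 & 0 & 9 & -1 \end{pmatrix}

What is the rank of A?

3

Row reduce to echelon form.
R2 ← R2 − (7/3)·R1: [0, -59/3, -13, -62/3]
R3 ← R3 − (4/3)·R1: [0, 4/3, 1, 1/3]
R4 ← R4 − (1/3)·R1: [0, -26/3, -6, -20/3]
R5 ← R5 + (5/3)·R1: [0, 40/3, 9, 37/3]
R3 ← R3 + (4/59)·R2: [0, 0, 7/59, -63/59]
R4 ← R4 − (26/59)·R2: [0, 0, -16/59, 144/59]
R5 ← R5 + (40/59)·R2: [0, 0, 11/59, -99/59]
R4 ← R4 + (16/7)·R3: [0, 0, 0, 0]
R5 ← R5 − (11/7)·R3: [0, 0, 0, 0]
Echelon form has 3 nonzero rows, so rank(A) = 3.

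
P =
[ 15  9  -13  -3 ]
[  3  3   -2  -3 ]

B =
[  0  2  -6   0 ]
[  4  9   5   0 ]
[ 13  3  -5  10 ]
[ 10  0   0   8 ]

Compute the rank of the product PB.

First compute PB:
[[-163,  72,  20, -154],
 [-44,  27,   7, -44]]
Now row reduce the product.
R2 ← R2 − (44/163)·R1: [0, 1233/163, 261/163, -396/163]
2 nonzero rows, so rank(PB) = 2.

2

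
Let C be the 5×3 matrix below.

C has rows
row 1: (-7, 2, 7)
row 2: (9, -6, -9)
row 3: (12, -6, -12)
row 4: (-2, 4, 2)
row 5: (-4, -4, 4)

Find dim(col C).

2

Row reduce to echelon form.
R2 ← R2 + (9/7)·R1: [0, -24/7, 0]
R3 ← R3 + (12/7)·R1: [0, -18/7, 0]
R4 ← R4 − (2/7)·R1: [0, 24/7, 0]
R5 ← R5 − (4/7)·R1: [0, -36/7, 0]
R3 ← R3 − (3/4)·R2: [0, 0, 0]
R4 ← R4 + R2: [0, 0, 0]
R5 ← R5 − (3/2)·R2: [0, 0, 0]
Echelon form has 2 nonzero rows, so rank(C) = 2.
The column space has dimension equal to the rank: 2.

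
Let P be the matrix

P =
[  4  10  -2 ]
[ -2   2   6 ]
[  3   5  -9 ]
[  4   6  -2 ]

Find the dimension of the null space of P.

0

Row reduce to echelon form.
R2 ← R2 + (1/2)·R1: [0, 7, 5]
R3 ← R3 − (3/4)·R1: [0, -5/2, -15/2]
R4 ← R4 − R1: [0, -4, 0]
R3 ← R3 + (5/14)·R2: [0, 0, -40/7]
R4 ← R4 + (4/7)·R2: [0, 0, 20/7]
R4 ← R4 + (1/2)·R3: [0, 0, 0]
3 nonzero rows, so rank(P) = 3.
P has 3 columns; by rank–nullity, nullity = 3 − 3 = 0.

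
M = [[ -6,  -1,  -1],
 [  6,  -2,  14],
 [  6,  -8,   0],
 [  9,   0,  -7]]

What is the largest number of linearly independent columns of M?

3

Row reduce to echelon form.
R2 ← R2 + R1: [0, -3, 13]
R3 ← R3 + R1: [0, -9, -1]
R4 ← R4 + (3/2)·R1: [0, -3/2, -17/2]
R3 ← R3 − (3)·R2: [0, 0, -40]
R4 ← R4 − (1/2)·R2: [0, 0, -15]
R4 ← R4 − (3/8)·R3: [0, 0, 0]
Echelon form has 3 nonzero rows, so rank(M) = 3.
The rank gives the maximum number of linearly independent columns: 3.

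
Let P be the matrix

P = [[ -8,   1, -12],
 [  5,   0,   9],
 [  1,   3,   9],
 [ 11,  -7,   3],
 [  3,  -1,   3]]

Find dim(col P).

2

Row reduce to echelon form.
R2 ← R2 + (5/8)·R1: [0, 5/8, 3/2]
R3 ← R3 + (1/8)·R1: [0, 25/8, 15/2]
R4 ← R4 + (11/8)·R1: [0, -45/8, -27/2]
R5 ← R5 + (3/8)·R1: [0, -5/8, -3/2]
R3 ← R3 − (5)·R2: [0, 0, 0]
R4 ← R4 + (9)·R2: [0, 0, 0]
R5 ← R5 + R2: [0, 0, 0]
Echelon form has 2 nonzero rows, so rank(P) = 2.
The column space has dimension equal to the rank: 2.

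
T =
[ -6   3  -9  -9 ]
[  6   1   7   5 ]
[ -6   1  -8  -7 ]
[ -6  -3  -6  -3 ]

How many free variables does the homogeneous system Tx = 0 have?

Row reduce to echelon form.
R2 ← R2 + R1: [0, 4, -2, -4]
R3 ← R3 − R1: [0, -2, 1, 2]
R4 ← R4 − R1: [0, -6, 3, 6]
R3 ← R3 + (1/2)·R2: [0, 0, 0, 0]
R4 ← R4 + (3/2)·R2: [0, 0, 0, 0]
2 nonzero rows, so rank(T) = 2.
T has 4 columns; by rank–nullity, nullity = 4 − 2 = 2.

2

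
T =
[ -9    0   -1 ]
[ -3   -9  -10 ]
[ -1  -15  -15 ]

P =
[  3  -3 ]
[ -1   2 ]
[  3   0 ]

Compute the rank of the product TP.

2

First compute TP:
[[-30,  27],
 [-30,  -9],
 [-33, -27]]
Now row reduce the product.
R2 ← R2 − R1: [0, -36]
R3 ← R3 − (11/10)·R1: [0, -567/10]
R3 ← R3 − (63/40)·R2: [0, 0]
2 nonzero rows, so rank(TP) = 2.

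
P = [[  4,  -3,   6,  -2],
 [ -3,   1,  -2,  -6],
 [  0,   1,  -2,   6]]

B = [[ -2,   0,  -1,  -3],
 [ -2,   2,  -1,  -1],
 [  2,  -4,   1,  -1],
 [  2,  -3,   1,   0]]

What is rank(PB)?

2

First compute PB:
[[  6, -24,   3, -15],
 [-12,  28,  -6,  10],
 [  6,  -8,   3,   1]]
Now row reduce the product.
R2 ← R2 + (2)·R1: [0, -20, 0, -20]
R3 ← R3 − R1: [0, 16, 0, 16]
R3 ← R3 + (4/5)·R2: [0, 0, 0, 0]
2 nonzero rows, so rank(PB) = 2.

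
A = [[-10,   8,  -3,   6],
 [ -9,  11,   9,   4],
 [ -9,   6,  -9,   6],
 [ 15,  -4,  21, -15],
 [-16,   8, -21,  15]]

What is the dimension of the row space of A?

4

Row reduce to echelon form.
R2 ← R2 − (9/10)·R1: [0, 19/5, 117/10, -7/5]
R3 ← R3 − (9/10)·R1: [0, -6/5, -63/10, 3/5]
R4 ← R4 + (3/2)·R1: [0, 8, 33/2, -6]
R5 ← R5 − (8/5)·R1: [0, -24/5, -81/5, 27/5]
R3 ← R3 + (6/19)·R2: [0, 0, -99/38, 3/19]
R4 ← R4 − (40/19)·R2: [0, 0, -309/38, -58/19]
R5 ← R5 + (24/19)·R2: [0, 0, -27/19, 69/19]
R4 ← R4 − (103/33)·R3: [0, 0, 0, -39/11]
R5 ← R5 − (6/11)·R3: [0, 0, 0, 39/11]
R5 ← R5 + R4: [0, 0, 0, 0]
Echelon form has 4 nonzero rows, so rank(A) = 4.
The row space has dimension equal to the rank: 4.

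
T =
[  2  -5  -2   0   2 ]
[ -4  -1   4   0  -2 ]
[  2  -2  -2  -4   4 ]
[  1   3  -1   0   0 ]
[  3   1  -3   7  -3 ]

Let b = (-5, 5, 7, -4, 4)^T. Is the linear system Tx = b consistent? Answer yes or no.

no

Row reduce the augmented matrix [T | b].
R2 ← R2 + (2)·R1: [0, -11, 0, 0, 2, -5]
R3 ← R3 − R1: [0, 3, 0, -4, 2, 12]
R4 ← R4 − (1/2)·R1: [0, 11/2, 0, 0, -1, -3/2]
R5 ← R5 − (3/2)·R1: [0, 17/2, 0, 7, -6, 23/2]
R3 ← R3 + (3/11)·R2: [0, 0, 0, -4, 28/11, 117/11]
R4 ← R4 + (1/2)·R2: [0, 0, 0, 0, 0, -4]
R5 ← R5 + (17/22)·R2: [0, 0, 0, 7, -49/11, 84/11]
R5 ← R5 + (7/4)·R3: [0, 0, 0, 0, 0, 105/4]
R5 ← R5 + (105/16)·R4: [0, 0, 0, 0, 0, 0]
The echelon form has 4 nonzero rows; the last pivot sits in the augmented column, so rank(T) = 3 but rank([T|b]) = 4.
Since the ranks differ, the system is inconsistent.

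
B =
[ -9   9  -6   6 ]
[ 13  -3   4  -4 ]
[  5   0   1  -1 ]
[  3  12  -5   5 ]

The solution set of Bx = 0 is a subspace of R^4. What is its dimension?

Row reduce to echelon form.
R2 ← R2 + (13/9)·R1: [0, 10, -14/3, 14/3]
R3 ← R3 + (5/9)·R1: [0, 5, -7/3, 7/3]
R4 ← R4 + (1/3)·R1: [0, 15, -7, 7]
R3 ← R3 − (1/2)·R2: [0, 0, 0, 0]
R4 ← R4 − (3/2)·R2: [0, 0, 0, 0]
2 nonzero rows, so rank(B) = 2.
B has 4 columns; by rank–nullity, nullity = 4 − 2 = 2.

2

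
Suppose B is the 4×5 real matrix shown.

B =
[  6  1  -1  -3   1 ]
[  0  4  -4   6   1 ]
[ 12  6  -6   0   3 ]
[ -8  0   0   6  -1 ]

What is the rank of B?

2

Row reduce to echelon form.
R3 ← R3 − (2)·R1: [0, 4, -4, 6, 1]
R4 ← R4 + (4/3)·R1: [0, 4/3, -4/3, 2, 1/3]
R3 ← R3 − R2: [0, 0, 0, 0, 0]
R4 ← R4 − (1/3)·R2: [0, 0, 0, 0, 0]
Echelon form has 2 nonzero rows, so rank(B) = 2.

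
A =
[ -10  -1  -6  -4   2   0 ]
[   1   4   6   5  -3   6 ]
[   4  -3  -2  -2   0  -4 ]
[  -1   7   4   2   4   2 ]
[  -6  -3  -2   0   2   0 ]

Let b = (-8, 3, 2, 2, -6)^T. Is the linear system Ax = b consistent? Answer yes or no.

Row reduce the augmented matrix [A | b].
R2 ← R2 + (1/10)·R1: [0, 39/10, 27/5, 23/5, -14/5, 6, 11/5]
R3 ← R3 + (2/5)·R1: [0, -17/5, -22/5, -18/5, 4/5, -4, -6/5]
R4 ← R4 − (1/10)·R1: [0, 71/10, 23/5, 12/5, 19/5, 2, 14/5]
R5 ← R5 − (3/5)·R1: [0, -12/5, 8/5, 12/5, 4/5, 0, -6/5]
R3 ← R3 + (34/39)·R2: [0, 0, 4/13, 16/39, -64/39, 16/13, 28/39]
R4 ← R4 − (71/39)·R2: [0, 0, -68/13, -233/39, 347/39, -116/13, -47/39]
R5 ← R5 + (8/13)·R2: [0, 0, 64/13, 68/13, -12/13, 48/13, 2/13]
R4 ← R4 + (17)·R3: [0, 0, 0, 1, -19, 12, 11]
R5 ← R5 − (16)·R3: [0, 0, 0, -4/3, 76/3, -16, -34/3]
R5 ← R5 + (4/3)·R4: [0, 0, 0, 0, 0, 0, 10/3]
The echelon form has 5 nonzero rows; the last pivot sits in the augmented column, so rank(A) = 4 but rank([A|b]) = 5.
Since the ranks differ, the system is inconsistent.

no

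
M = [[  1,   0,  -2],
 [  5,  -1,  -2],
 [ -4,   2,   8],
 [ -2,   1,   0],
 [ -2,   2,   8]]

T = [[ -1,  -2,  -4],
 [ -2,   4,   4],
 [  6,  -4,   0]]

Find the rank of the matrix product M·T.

First compute MT:
[[-13,   6,  -4],
 [-15,  -6, -24],
 [ 48, -16,  24],
 [  0,   8,  12],
 [ 46, -20,  16]]
Now row reduce the product.
R2 ← R2 − (15/13)·R1: [0, -168/13, -252/13]
R3 ← R3 + (48/13)·R1: [0, 80/13, 120/13]
R5 ← R5 + (46/13)·R1: [0, 16/13, 24/13]
R3 ← R3 + (10/21)·R2: [0, 0, 0]
R4 ← R4 + (13/21)·R2: [0, 0, 0]
R5 ← R5 + (2/21)·R2: [0, 0, 0]
2 nonzero rows, so rank(MT) = 2.

2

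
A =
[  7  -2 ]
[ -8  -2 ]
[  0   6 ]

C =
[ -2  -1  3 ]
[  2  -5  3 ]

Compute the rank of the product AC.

First compute AC:
[[-18,   3,  15],
 [ 12,  18, -30],
 [ 12, -30,  18]]
Now row reduce the product.
R2 ← R2 + (2/3)·R1: [0, 20, -20]
R3 ← R3 + (2/3)·R1: [0, -28, 28]
R3 ← R3 + (7/5)·R2: [0, 0, 0]
2 nonzero rows, so rank(AC) = 2.

2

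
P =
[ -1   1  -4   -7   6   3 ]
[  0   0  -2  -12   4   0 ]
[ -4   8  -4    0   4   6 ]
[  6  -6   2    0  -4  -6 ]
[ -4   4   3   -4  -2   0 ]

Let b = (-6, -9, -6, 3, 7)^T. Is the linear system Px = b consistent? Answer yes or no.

no

Row reduce the augmented matrix [P | b].
R3 ← R3 − (4)·R1: [0, 4, 12, 28, -20, -6, 18]
R4 ← R4 + (6)·R1: [0, 0, -22, -42, 32, 12, -33]
R5 ← R5 − (4)·R1: [0, 0, 19, 24, -26, -12, 31]
Swap R2 ↔ R3
R4 ← R4 − (11)·R3: [0, 0, 0, 90, -12, 12, 66]
R5 ← R5 + (19/2)·R3: [0, 0, 0, -90, 12, -12, -109/2]
R5 ← R5 + R4: [0, 0, 0, 0, 0, 0, 23/2]
The echelon form has 5 nonzero rows; the last pivot sits in the augmented column, so rank(P) = 4 but rank([P|b]) = 5.
Since the ranks differ, the system is inconsistent.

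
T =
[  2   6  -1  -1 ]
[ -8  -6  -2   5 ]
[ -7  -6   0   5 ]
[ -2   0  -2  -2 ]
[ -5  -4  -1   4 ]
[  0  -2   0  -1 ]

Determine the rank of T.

Row reduce to echelon form.
R2 ← R2 + (4)·R1: [0, 18, -6, 1]
R3 ← R3 + (7/2)·R1: [0, 15, -7/2, 3/2]
R4 ← R4 + R1: [0, 6, -3, -3]
R5 ← R5 + (5/2)·R1: [0, 11, -7/2, 3/2]
R3 ← R3 − (5/6)·R2: [0, 0, 3/2, 2/3]
R4 ← R4 − (1/3)·R2: [0, 0, -1, -10/3]
R5 ← R5 − (11/18)·R2: [0, 0, 1/6, 8/9]
R6 ← R6 + (1/9)·R2: [0, 0, -2/3, -8/9]
R4 ← R4 + (2/3)·R3: [0, 0, 0, -26/9]
R5 ← R5 − (1/9)·R3: [0, 0, 0, 22/27]
R6 ← R6 + (4/9)·R3: [0, 0, 0, -16/27]
R5 ← R5 + (11/39)·R4: [0, 0, 0, 0]
R6 ← R6 − (8/39)·R4: [0, 0, 0, 0]
Echelon form has 4 nonzero rows, so rank(T) = 4.

4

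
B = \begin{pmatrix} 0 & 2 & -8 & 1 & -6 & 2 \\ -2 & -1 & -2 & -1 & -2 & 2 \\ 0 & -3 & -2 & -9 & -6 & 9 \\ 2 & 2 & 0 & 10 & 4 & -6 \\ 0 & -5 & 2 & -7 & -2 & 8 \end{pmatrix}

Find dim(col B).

Row reduce to echelon form.
Swap R1 ↔ R2
R4 ← R4 + R1: [0, 1, -2, 9, 2, -4]
R3 ← R3 + (3/2)·R2: [0, 0, -14, -15/2, -15, 12]
R4 ← R4 − (1/2)·R2: [0, 0, 2, 17/2, 5, -5]
R5 ← R5 + (5/2)·R2: [0, 0, -18, -9/2, -17, 13]
R4 ← R4 + (1/7)·R3: [0, 0, 0, 52/7, 20/7, -23/7]
R5 ← R5 − (9/7)·R3: [0, 0, 0, 36/7, 16/7, -17/7]
R5 ← R5 − (9/13)·R4: [0, 0, 0, 0, 4/13, -2/13]
Echelon form has 5 nonzero rows, so rank(B) = 5.
The column space has dimension equal to the rank: 5.

5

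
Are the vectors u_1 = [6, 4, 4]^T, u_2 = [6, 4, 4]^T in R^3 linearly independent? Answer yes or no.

no

Form the matrix with these vectors as rows and row reduce.
R2 ← R2 − R1: [0, 0, 0]
1 nonzero row, so the 2 vectors span a space of dimension 1.
Since 1 < 2, the vectors are linearly dependent.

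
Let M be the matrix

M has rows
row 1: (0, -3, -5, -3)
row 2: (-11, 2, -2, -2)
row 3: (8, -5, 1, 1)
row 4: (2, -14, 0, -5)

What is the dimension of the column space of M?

Row reduce to echelon form.
Swap R1 ↔ R2
R3 ← R3 + (8/11)·R1: [0, -39/11, -5/11, -5/11]
R4 ← R4 + (2/11)·R1: [0, -150/11, -4/11, -59/11]
R3 ← R3 − (13/11)·R2: [0, 0, 60/11, 34/11]
R4 ← R4 − (50/11)·R2: [0, 0, 246/11, 91/11]
R4 ← R4 − (41/10)·R3: [0, 0, 0, -22/5]
Echelon form has 4 nonzero rows, so rank(M) = 4.
The column space has dimension equal to the rank: 4.

4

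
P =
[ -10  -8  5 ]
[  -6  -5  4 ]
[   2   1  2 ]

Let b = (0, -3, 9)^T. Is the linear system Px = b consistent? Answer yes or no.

Row reduce the augmented matrix [P | b].
R2 ← R2 − (3/5)·R1: [0, -1/5, 1, -3]
R3 ← R3 + (1/5)·R1: [0, -3/5, 3, 9]
R3 ← R3 − (3)·R2: [0, 0, 0, 18]
The echelon form has 3 nonzero rows; the last pivot sits in the augmented column, so rank(P) = 2 but rank([P|b]) = 3.
Since the ranks differ, the system is inconsistent.

no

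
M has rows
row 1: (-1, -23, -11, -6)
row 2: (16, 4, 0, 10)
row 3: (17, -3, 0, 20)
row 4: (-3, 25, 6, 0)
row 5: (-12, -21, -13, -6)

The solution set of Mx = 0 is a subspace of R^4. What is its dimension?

0

Row reduce to echelon form.
R2 ← R2 + (16)·R1: [0, -364, -176, -86]
R3 ← R3 + (17)·R1: [0, -394, -187, -82]
R4 ← R4 − (3)·R1: [0, 94, 39, 18]
R5 ← R5 − (12)·R1: [0, 255, 119, 66]
R3 ← R3 − (197/182)·R2: [0, 0, 319/91, 1009/91]
R4 ← R4 + (47/182)·R2: [0, 0, -587/91, -383/91]
R5 ← R5 + (255/364)·R2: [0, 0, -391/91, 1047/182]
R4 ← R4 + (587/319)·R3: [0, 0, 0, 5166/319]
R5 ← R5 + (391/319)·R3: [0, 0, 0, 12341/638]
R5 ← R5 − (43/36)·R4: [0, 0, 0, 0]
4 nonzero rows, so rank(M) = 4.
M has 4 columns; by rank–nullity, nullity = 4 − 4 = 0.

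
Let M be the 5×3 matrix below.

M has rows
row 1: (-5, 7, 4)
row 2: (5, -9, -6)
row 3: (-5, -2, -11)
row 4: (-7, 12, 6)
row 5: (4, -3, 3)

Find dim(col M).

3

Row reduce to echelon form.
R2 ← R2 + R1: [0, -2, -2]
R3 ← R3 − R1: [0, -9, -15]
R4 ← R4 − (7/5)·R1: [0, 11/5, 2/5]
R5 ← R5 + (4/5)·R1: [0, 13/5, 31/5]
R3 ← R3 − (9/2)·R2: [0, 0, -6]
R4 ← R4 + (11/10)·R2: [0, 0, -9/5]
R5 ← R5 + (13/10)·R2: [0, 0, 18/5]
R4 ← R4 − (3/10)·R3: [0, 0, 0]
R5 ← R5 + (3/5)·R3: [0, 0, 0]
Echelon form has 3 nonzero rows, so rank(M) = 3.
The column space has dimension equal to the rank: 3.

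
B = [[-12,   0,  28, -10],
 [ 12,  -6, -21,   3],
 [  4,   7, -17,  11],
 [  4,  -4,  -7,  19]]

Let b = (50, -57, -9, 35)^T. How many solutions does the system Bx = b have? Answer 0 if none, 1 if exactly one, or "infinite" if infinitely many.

1

Row reduce the augmented matrix [B | b].
R2 ← R2 + R1: [0, -6, 7, -7, -7]
R3 ← R3 + (1/3)·R1: [0, 7, -23/3, 23/3, 23/3]
R4 ← R4 + (1/3)·R1: [0, -4, 7/3, 47/3, 155/3]
R3 ← R3 + (7/6)·R2: [0, 0, 1/2, -1/2, -1/2]
R4 ← R4 − (2/3)·R2: [0, 0, -7/3, 61/3, 169/3]
R4 ← R4 + (14/3)·R3: [0, 0, 0, 18, 54]
The echelon form has 4 nonzero rows, and every pivot lies in the first 4 columns, so rank(B) = rank([B|b]) = 4.
The system is consistent.
rank = 4 = number of unknowns, so the solution is unique.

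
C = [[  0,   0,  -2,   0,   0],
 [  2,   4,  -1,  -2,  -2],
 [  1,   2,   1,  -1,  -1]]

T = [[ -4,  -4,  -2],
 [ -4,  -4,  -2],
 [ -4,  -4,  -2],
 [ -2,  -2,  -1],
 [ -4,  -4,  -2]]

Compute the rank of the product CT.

1

First compute CT:
[[  8,   8,   4],
 [ -8,  -8,  -4],
 [-10, -10,  -5]]
Now row reduce the product.
R2 ← R2 + R1: [0, 0, 0]
R3 ← R3 + (5/4)·R1: [0, 0, 0]
1 nonzero row, so rank(CT) = 1.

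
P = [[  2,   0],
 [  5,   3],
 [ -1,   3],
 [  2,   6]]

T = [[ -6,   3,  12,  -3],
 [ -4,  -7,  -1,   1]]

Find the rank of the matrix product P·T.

2

First compute PT:
[[-12,   6,  24,  -6],
 [-42,  -6,  57, -12],
 [ -6, -24, -15,   6],
 [-36, -36,  18,   0]]
Now row reduce the product.
R2 ← R2 − (7/2)·R1: [0, -27, -27, 9]
R3 ← R3 − (1/2)·R1: [0, -27, -27, 9]
R4 ← R4 − (3)·R1: [0, -54, -54, 18]
R3 ← R3 − R2: [0, 0, 0, 0]
R4 ← R4 − (2)·R2: [0, 0, 0, 0]
2 nonzero rows, so rank(PT) = 2.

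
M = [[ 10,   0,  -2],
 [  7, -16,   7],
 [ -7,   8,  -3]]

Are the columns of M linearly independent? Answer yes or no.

yes

Row reduce M to echelon form.
R2 ← R2 − (7/10)·R1: [0, -16, 42/5]
R3 ← R3 + (7/10)·R1: [0, 8, -22/5]
R3 ← R3 + (1/2)·R2: [0, 0, -1/5]
3 pivots among 3 columns.
Every column is a pivot column, so the columns are linearly independent.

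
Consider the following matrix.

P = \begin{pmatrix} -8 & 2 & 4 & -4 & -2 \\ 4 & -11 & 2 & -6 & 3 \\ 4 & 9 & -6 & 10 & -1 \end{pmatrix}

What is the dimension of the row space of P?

2

Row reduce to echelon form.
R2 ← R2 + (1/2)·R1: [0, -10, 4, -8, 2]
R3 ← R3 + (1/2)·R1: [0, 10, -4, 8, -2]
R3 ← R3 + R2: [0, 0, 0, 0, 0]
Echelon form has 2 nonzero rows, so rank(P) = 2.
The row space has dimension equal to the rank: 2.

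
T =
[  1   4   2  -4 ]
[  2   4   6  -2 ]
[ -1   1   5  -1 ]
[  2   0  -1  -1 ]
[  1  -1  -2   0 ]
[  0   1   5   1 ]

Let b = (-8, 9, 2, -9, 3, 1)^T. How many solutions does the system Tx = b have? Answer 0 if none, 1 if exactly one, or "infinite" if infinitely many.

Row reduce the augmented matrix [T | b].
R2 ← R2 − (2)·R1: [0, -4, 2, 6, 25]
R3 ← R3 + R1: [0, 5, 7, -5, -6]
R4 ← R4 − (2)·R1: [0, -8, -5, 7, 7]
R5 ← R5 − R1: [0, -5, -4, 4, 11]
R3 ← R3 + (5/4)·R2: [0, 0, 19/2, 5/2, 101/4]
R4 ← R4 − (2)·R2: [0, 0, -9, -5, -43]
R5 ← R5 − (5/4)·R2: [0, 0, -13/2, -7/2, -81/4]
R6 ← R6 + (1/4)·R2: [0, 0, 11/2, 5/2, 29/4]
R4 ← R4 + (18/19)·R3: [0, 0, 0, -50/19, -725/38]
R5 ← R5 + (13/19)·R3: [0, 0, 0, -34/19, -113/38]
R6 ← R6 − (11/19)·R3: [0, 0, 0, 20/19, -140/19]
R5 ← R5 − (17/25)·R4: [0, 0, 0, 0, 10]
R6 ← R6 + (2/5)·R4: [0, 0, 0, 0, -15]
R6 ← R6 + (3/2)·R5: [0, 0, 0, 0, 0]
The echelon form has 5 nonzero rows; the last pivot sits in the augmented column, so rank(T) = 4 but rank([T|b]) = 5.
Since the ranks differ, the system is inconsistent.
It has no solutions.

0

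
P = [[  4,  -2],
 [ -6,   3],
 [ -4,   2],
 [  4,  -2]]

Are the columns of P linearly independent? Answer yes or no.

Row reduce P to echelon form.
R2 ← R2 + (3/2)·R1: [0, 0]
R3 ← R3 + R1: [0, 0]
R4 ← R4 − R1: [0, 0]
1 pivot among 2 columns.
Only 1 < 2 pivot columns, so the columns are linearly dependent.

no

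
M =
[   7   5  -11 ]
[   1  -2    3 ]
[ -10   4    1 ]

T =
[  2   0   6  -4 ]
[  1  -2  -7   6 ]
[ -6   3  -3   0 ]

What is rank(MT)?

First compute MT:
[[ 85, -43,  40,   2],
 [-18,  13,  11, -16],
 [-22,  -5, -91,  64]]
Now row reduce the product.
R2 ← R2 + (18/85)·R1: [0, 331/85, 331/17, -1324/85]
R3 ← R3 + (22/85)·R1: [0, -1371/85, -1371/17, 5484/85]
R3 ← R3 + (1371/331)·R2: [0, 0, 0, 0]
2 nonzero rows, so rank(MT) = 2.

2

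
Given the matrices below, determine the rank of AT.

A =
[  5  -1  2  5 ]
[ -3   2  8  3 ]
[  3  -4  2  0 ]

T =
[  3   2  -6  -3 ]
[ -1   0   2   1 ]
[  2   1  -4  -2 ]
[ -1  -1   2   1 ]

First compute AT:
[[ 15,   7, -30, -15],
 [  2,  -1,  -4,  -2],
 [ 17,   8, -34, -17]]
Now row reduce the product.
R2 ← R2 − (2/15)·R1: [0, -29/15, 0, 0]
R3 ← R3 − (17/15)·R1: [0, 1/15, 0, 0]
R3 ← R3 + (1/29)·R2: [0, 0, 0, 0]
2 nonzero rows, so rank(AT) = 2.

2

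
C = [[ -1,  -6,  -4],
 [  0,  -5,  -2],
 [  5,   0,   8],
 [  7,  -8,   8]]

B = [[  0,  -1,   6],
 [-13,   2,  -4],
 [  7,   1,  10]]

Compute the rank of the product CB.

First compute CB:
[[ 50, -15, -22],
 [ 51, -12,   0],
 [ 56,   3, 110],
 [160, -15, 154]]
Now row reduce the product.
R2 ← R2 − (51/50)·R1: [0, 33/10, 561/25]
R3 ← R3 − (28/25)·R1: [0, 99/5, 3366/25]
R4 ← R4 − (16/5)·R1: [0, 33, 1122/5]
R3 ← R3 − (6)·R2: [0, 0, 0]
R4 ← R4 − (10)·R2: [0, 0, 0]
2 nonzero rows, so rank(CB) = 2.

2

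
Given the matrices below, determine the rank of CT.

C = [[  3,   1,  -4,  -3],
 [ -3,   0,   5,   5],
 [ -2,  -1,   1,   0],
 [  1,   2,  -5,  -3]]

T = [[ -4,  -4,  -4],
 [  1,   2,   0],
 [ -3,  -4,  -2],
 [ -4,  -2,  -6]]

First compute CT:
[[ 13,  12,  14],
 [-23, -18, -28],
 [  4,   2,   6],
 [ 25,  26,  24]]
Now row reduce the product.
R2 ← R2 + (23/13)·R1: [0, 42/13, -42/13]
R3 ← R3 − (4/13)·R1: [0, -22/13, 22/13]
R4 ← R4 − (25/13)·R1: [0, 38/13, -38/13]
R3 ← R3 + (11/21)·R2: [0, 0, 0]
R4 ← R4 − (19/21)·R2: [0, 0, 0]
2 nonzero rows, so rank(CT) = 2.

2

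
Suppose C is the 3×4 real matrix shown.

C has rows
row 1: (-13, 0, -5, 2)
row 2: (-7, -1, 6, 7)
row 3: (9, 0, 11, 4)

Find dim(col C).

3

Row reduce to echelon form.
R2 ← R2 − (7/13)·R1: [0, -1, 113/13, 77/13]
R3 ← R3 + (9/13)·R1: [0, 0, 98/13, 70/13]
Echelon form has 3 nonzero rows, so rank(C) = 3.
The column space has dimension equal to the rank: 3.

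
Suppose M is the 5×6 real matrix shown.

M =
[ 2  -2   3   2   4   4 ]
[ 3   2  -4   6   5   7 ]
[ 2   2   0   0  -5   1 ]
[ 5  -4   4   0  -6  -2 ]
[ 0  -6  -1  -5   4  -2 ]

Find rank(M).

5

Row reduce to echelon form.
R2 ← R2 − (3/2)·R1: [0, 5, -17/2, 3, -1, 1]
R3 ← R3 − R1: [0, 4, -3, -2, -9, -3]
R4 ← R4 − (5/2)·R1: [0, 1, -7/2, -5, -16, -12]
R3 ← R3 − (4/5)·R2: [0, 0, 19/5, -22/5, -41/5, -19/5]
R4 ← R4 − (1/5)·R2: [0, 0, -9/5, -28/5, -79/5, -61/5]
R5 ← R5 + (6/5)·R2: [0, 0, -56/5, -7/5, 14/5, -4/5]
R4 ← R4 + (9/19)·R3: [0, 0, 0, -146/19, -374/19, -14]
R5 ← R5 + (56/19)·R3: [0, 0, 0, -273/19, -406/19, -12]
R5 ← R5 − (273/146)·R4: [0, 0, 0, 0, 1127/73, 1035/73]
Echelon form has 5 nonzero rows, so rank(M) = 5.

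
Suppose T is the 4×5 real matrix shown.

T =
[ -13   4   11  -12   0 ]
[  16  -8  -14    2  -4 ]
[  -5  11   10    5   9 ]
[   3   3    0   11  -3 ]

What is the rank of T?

4

Row reduce to echelon form.
R2 ← R2 + (16/13)·R1: [0, -40/13, -6/13, -166/13, -4]
R3 ← R3 − (5/13)·R1: [0, 123/13, 75/13, 125/13, 9]
R4 ← R4 + (3/13)·R1: [0, 51/13, 33/13, 107/13, -3]
R3 ← R3 + (123/40)·R2: [0, 0, 87/20, -593/20, -33/10]
R4 ← R4 + (51/40)·R2: [0, 0, 39/20, -161/20, -81/10]
R4 ← R4 − (13/29)·R3: [0, 0, 0, 152/29, -192/29]
Echelon form has 4 nonzero rows, so rank(T) = 4.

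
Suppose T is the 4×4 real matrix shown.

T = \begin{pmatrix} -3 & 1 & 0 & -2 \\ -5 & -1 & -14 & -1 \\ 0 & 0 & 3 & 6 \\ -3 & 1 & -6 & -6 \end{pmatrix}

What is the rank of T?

Row reduce to echelon form.
R2 ← R2 − (5/3)·R1: [0, -8/3, -14, 7/3]
R4 ← R4 − R1: [0, 0, -6, -4]
R4 ← R4 + (2)·R3: [0, 0, 0, 8]
Echelon form has 4 nonzero rows, so rank(T) = 4.

4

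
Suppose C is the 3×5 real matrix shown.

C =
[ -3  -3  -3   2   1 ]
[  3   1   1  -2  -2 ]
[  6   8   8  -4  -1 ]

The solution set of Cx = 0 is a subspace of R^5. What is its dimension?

Row reduce to echelon form.
R2 ← R2 + R1: [0, -2, -2, 0, -1]
R3 ← R3 + (2)·R1: [0, 2, 2, 0, 1]
R3 ← R3 + R2: [0, 0, 0, 0, 0]
2 nonzero rows, so rank(C) = 2.
C has 5 columns; by rank–nullity, nullity = 5 − 2 = 3.

3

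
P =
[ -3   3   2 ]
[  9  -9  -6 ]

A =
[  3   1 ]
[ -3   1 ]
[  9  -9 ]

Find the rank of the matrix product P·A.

1

First compute PA:
[[  0, -18],
 [  0,  54]]
Now row reduce the product.
R2 ← R2 + (3)·R1: [0, 0]
1 nonzero row, so rank(PA) = 1.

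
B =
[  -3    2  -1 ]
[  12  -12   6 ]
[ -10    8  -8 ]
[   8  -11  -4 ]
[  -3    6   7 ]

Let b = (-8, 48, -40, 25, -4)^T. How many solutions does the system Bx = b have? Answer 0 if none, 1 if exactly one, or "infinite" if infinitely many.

1

Row reduce the augmented matrix [B | b].
R2 ← R2 + (4)·R1: [0, -4, 2, 16]
R3 ← R3 − (10/3)·R1: [0, 4/3, -14/3, -40/3]
R4 ← R4 + (8/3)·R1: [0, -17/3, -20/3, 11/3]
R5 ← R5 − R1: [0, 4, 8, 4]
R3 ← R3 + (1/3)·R2: [0, 0, -4, -8]
R4 ← R4 − (17/12)·R2: [0, 0, -19/2, -19]
R5 ← R5 + R2: [0, 0, 10, 20]
R4 ← R4 − (19/8)·R3: [0, 0, 0, 0]
R5 ← R5 + (5/2)·R3: [0, 0, 0, 0]
The echelon form has 3 nonzero rows, and every pivot lies in the first 3 columns, so rank(B) = rank([B|b]) = 3.
The system is consistent.
rank = 3 = number of unknowns, so the solution is unique.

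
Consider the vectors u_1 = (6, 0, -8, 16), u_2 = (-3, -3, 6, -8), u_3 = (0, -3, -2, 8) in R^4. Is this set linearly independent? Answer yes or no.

Form the matrix with these vectors as rows and row reduce.
R2 ← R2 + (1/2)·R1: [0, -3, 2, 0]
R3 ← R3 − R2: [0, 0, -4, 8]
3 nonzero rows, so the 3 vectors span a space of dimension 3.
Since 3 = 3, the vectors are linearly independent.

yes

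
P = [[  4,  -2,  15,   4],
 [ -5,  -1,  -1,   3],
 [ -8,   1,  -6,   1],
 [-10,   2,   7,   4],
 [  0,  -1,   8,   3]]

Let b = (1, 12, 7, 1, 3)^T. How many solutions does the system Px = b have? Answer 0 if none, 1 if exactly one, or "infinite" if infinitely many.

Row reduce the augmented matrix [P | b].
R2 ← R2 + (5/4)·R1: [0, -7/2, 71/4, 8, 53/4]
R3 ← R3 + (2)·R1: [0, -3, 24, 9, 9]
R4 ← R4 + (5/2)·R1: [0, -3, 89/2, 14, 7/2]
R3 ← R3 − (6/7)·R2: [0, 0, 123/14, 15/7, -33/14]
R4 ← R4 − (6/7)·R2: [0, 0, 205/7, 50/7, -55/7]
R5 ← R5 − (2/7)·R2: [0, 0, 41/14, 5/7, -11/14]
R4 ← R4 − (10/3)·R3: [0, 0, 0, 0, 0]
R5 ← R5 − (1/3)·R3: [0, 0, 0, 0, 0]
The echelon form has 3 nonzero rows, and every pivot lies in the first 4 columns, so rank(P) = rank([P|b]) = 3.
The system is consistent.
rank = 3 < 4 unknowns, so there are infinitely many solutions.

infinite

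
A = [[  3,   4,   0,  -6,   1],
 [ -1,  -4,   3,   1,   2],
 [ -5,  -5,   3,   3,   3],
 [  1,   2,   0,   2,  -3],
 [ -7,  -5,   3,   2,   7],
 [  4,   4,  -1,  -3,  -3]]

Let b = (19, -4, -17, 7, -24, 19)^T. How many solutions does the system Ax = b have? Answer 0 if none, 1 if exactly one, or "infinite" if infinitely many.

1

Row reduce the augmented matrix [A | b].
R2 ← R2 + (1/3)·R1: [0, -8/3, 3, -1, 7/3, 7/3]
R3 ← R3 + (5/3)·R1: [0, 5/3, 3, -7, 14/3, 44/3]
R4 ← R4 − (1/3)·R1: [0, 2/3, 0, 4, -10/3, 2/3]
R5 ← R5 + (7/3)·R1: [0, 13/3, 3, -12, 28/3, 61/3]
R6 ← R6 − (4/3)·R1: [0, -4/3, -1, 5, -13/3, -19/3]
R3 ← R3 + (5/8)·R2: [0, 0, 39/8, -61/8, 49/8, 129/8]
R4 ← R4 + (1/4)·R2: [0, 0, 3/4, 15/4, -11/4, 5/4]
R5 ← R5 + (13/8)·R2: [0, 0, 63/8, -109/8, 105/8, 193/8]
R6 ← R6 − (1/2)·R2: [0, 0, -5/2, 11/2, -11/2, -15/2]
R4 ← R4 − (2/13)·R3: [0, 0, 0, 64/13, -48/13, -16/13]
R5 ← R5 − (21/13)·R3: [0, 0, 0, -17/13, 42/13, -25/13]
R6 ← R6 + (20/39)·R3: [0, 0, 0, 62/39, -92/39, 10/13]
R5 ← R5 + (17/64)·R4: [0, 0, 0, 0, 9/4, -9/4]
R6 ← R6 − (31/96)·R4: [0, 0, 0, 0, -7/6, 7/6]
R6 ← R6 + (14/27)·R5: [0, 0, 0, 0, 0, 0]
The echelon form has 5 nonzero rows, and every pivot lies in the first 5 columns, so rank(A) = rank([A|b]) = 5.
The system is consistent.
rank = 5 = number of unknowns, so the solution is unique.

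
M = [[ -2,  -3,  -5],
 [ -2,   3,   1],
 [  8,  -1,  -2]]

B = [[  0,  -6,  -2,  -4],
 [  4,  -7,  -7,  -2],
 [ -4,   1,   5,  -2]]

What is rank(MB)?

2

First compute MB:
[[  8,  28,   0,  24],
 [  8,  -8, -12,   0],
 [  4, -43, -19, -26]]
Now row reduce the product.
R2 ← R2 − R1: [0, -36, -12, -24]
R3 ← R3 − (1/2)·R1: [0, -57, -19, -38]
R3 ← R3 − (19/12)·R2: [0, 0, 0, 0]
2 nonzero rows, so rank(MB) = 2.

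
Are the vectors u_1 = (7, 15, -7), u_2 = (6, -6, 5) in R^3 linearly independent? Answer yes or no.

Form the matrix with these vectors as rows and row reduce.
R2 ← R2 − (6/7)·R1: [0, -132/7, 11]
2 nonzero rows, so the 2 vectors span a space of dimension 2.
Since 2 = 2, the vectors are linearly independent.

yes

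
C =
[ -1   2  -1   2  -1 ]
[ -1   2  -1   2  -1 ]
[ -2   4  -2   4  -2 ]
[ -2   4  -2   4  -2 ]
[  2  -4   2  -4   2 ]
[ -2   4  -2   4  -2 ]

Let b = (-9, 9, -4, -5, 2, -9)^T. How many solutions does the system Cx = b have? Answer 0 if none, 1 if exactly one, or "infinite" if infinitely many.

0

Row reduce the augmented matrix [C | b].
R2 ← R2 − R1: [0, 0, 0, 0, 0, 18]
R3 ← R3 − (2)·R1: [0, 0, 0, 0, 0, 14]
R4 ← R4 − (2)·R1: [0, 0, 0, 0, 0, 13]
R5 ← R5 + (2)·R1: [0, 0, 0, 0, 0, -16]
R6 ← R6 − (2)·R1: [0, 0, 0, 0, 0, 9]
R3 ← R3 − (7/9)·R2: [0, 0, 0, 0, 0, 0]
R4 ← R4 − (13/18)·R2: [0, 0, 0, 0, 0, 0]
R5 ← R5 + (8/9)·R2: [0, 0, 0, 0, 0, 0]
R6 ← R6 − (1/2)·R2: [0, 0, 0, 0, 0, 0]
The echelon form has 2 nonzero rows; the last pivot sits in the augmented column, so rank(C) = 1 but rank([C|b]) = 2.
Since the ranks differ, the system is inconsistent.
It has no solutions.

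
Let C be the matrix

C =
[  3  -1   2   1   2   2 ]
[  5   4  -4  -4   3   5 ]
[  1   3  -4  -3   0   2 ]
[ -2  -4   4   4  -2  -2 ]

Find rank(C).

Row reduce to echelon form.
R2 ← R2 − (5/3)·R1: [0, 17/3, -22/3, -17/3, -1/3, 5/3]
R3 ← R3 − (1/3)·R1: [0, 10/3, -14/3, -10/3, -2/3, 4/3]
R4 ← R4 + (2/3)·R1: [0, -14/3, 16/3, 14/3, -2/3, -2/3]
R3 ← R3 − (10/17)·R2: [0, 0, -6/17, 0, -8/17, 6/17]
R4 ← R4 + (14/17)·R2: [0, 0, -12/17, 0, -16/17, 12/17]
R4 ← R4 − (2)·R3: [0, 0, 0, 0, 0, 0]
Echelon form has 3 nonzero rows, so rank(C) = 3.

3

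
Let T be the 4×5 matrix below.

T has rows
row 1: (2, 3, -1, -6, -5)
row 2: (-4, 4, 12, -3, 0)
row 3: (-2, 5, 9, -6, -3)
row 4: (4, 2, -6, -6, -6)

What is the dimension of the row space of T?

2

Row reduce to echelon form.
R2 ← R2 + (2)·R1: [0, 10, 10, -15, -10]
R3 ← R3 + R1: [0, 8, 8, -12, -8]
R4 ← R4 − (2)·R1: [0, -4, -4, 6, 4]
R3 ← R3 − (4/5)·R2: [0, 0, 0, 0, 0]
R4 ← R4 + (2/5)·R2: [0, 0, 0, 0, 0]
Echelon form has 2 nonzero rows, so rank(T) = 2.
The row space has dimension equal to the rank: 2.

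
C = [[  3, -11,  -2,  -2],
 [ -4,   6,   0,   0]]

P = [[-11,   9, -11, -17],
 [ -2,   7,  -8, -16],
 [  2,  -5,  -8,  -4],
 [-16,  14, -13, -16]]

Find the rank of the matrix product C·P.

First compute CP:
[[ 17, -68,  97, 165],
 [ 32,   6,  -4, -28]]
Now row reduce the product.
R2 ← R2 − (32/17)·R1: [0, 134, -3172/17, -5756/17]
2 nonzero rows, so rank(CP) = 2.

2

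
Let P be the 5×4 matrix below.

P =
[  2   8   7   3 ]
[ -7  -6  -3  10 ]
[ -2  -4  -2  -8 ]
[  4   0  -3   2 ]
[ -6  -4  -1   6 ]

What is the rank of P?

3

Row reduce to echelon form.
R2 ← R2 + (7/2)·R1: [0, 22, 43/2, 41/2]
R3 ← R3 + R1: [0, 4, 5, -5]
R4 ← R4 − (2)·R1: [0, -16, -17, -4]
R5 ← R5 + (3)·R1: [0, 20, 20, 15]
R3 ← R3 − (2/11)·R2: [0, 0, 12/11, -96/11]
R4 ← R4 + (8/11)·R2: [0, 0, -15/11, 120/11]
R5 ← R5 − (10/11)·R2: [0, 0, 5/11, -40/11]
R4 ← R4 + (5/4)·R3: [0, 0, 0, 0]
R5 ← R5 − (5/12)·R3: [0, 0, 0, 0]
Echelon form has 3 nonzero rows, so rank(P) = 3.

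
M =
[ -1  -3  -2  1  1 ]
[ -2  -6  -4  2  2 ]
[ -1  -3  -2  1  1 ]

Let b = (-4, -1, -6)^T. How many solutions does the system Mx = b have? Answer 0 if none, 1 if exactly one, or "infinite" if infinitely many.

Row reduce the augmented matrix [M | b].
R2 ← R2 − (2)·R1: [0, 0, 0, 0, 0, 7]
R3 ← R3 − R1: [0, 0, 0, 0, 0, -2]
R3 ← R3 + (2/7)·R2: [0, 0, 0, 0, 0, 0]
The echelon form has 2 nonzero rows; the last pivot sits in the augmented column, so rank(M) = 1 but rank([M|b]) = 2.
Since the ranks differ, the system is inconsistent.
It has no solutions.

0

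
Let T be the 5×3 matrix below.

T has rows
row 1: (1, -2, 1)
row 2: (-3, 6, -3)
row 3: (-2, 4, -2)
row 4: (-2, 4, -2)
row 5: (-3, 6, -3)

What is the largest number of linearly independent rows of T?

1

Row reduce to echelon form.
R2 ← R2 + (3)·R1: [0, 0, 0]
R3 ← R3 + (2)·R1: [0, 0, 0]
R4 ← R4 + (2)·R1: [0, 0, 0]
R5 ← R5 + (3)·R1: [0, 0, 0]
Echelon form has 1 nonzero row, so rank(T) = 1.
The rank gives the maximum number of linearly independent rows: 1.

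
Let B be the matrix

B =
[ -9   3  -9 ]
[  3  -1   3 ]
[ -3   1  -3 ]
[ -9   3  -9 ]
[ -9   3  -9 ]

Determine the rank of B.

1

Row reduce to echelon form.
R2 ← R2 + (1/3)·R1: [0, 0, 0]
R3 ← R3 − (1/3)·R1: [0, 0, 0]
R4 ← R4 − R1: [0, 0, 0]
R5 ← R5 − R1: [0, 0, 0]
Echelon form has 1 nonzero row, so rank(B) = 1.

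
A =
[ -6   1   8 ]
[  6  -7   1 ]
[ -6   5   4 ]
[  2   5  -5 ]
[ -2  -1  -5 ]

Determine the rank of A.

Row reduce to echelon form.
R2 ← R2 + R1: [0, -6, 9]
R3 ← R3 − R1: [0, 4, -4]
R4 ← R4 + (1/3)·R1: [0, 16/3, -7/3]
R5 ← R5 − (1/3)·R1: [0, -4/3, -23/3]
R3 ← R3 + (2/3)·R2: [0, 0, 2]
R4 ← R4 + (8/9)·R2: [0, 0, 17/3]
R5 ← R5 − (2/9)·R2: [0, 0, -29/3]
R4 ← R4 − (17/6)·R3: [0, 0, 0]
R5 ← R5 + (29/6)·R3: [0, 0, 0]
Echelon form has 3 nonzero rows, so rank(A) = 3.

3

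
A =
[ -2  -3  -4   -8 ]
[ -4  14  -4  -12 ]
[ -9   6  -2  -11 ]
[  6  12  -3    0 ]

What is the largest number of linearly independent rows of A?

4

Row reduce to echelon form.
R2 ← R2 − (2)·R1: [0, 20, 4, 4]
R3 ← R3 − (9/2)·R1: [0, 39/2, 16, 25]
R4 ← R4 + (3)·R1: [0, 3, -15, -24]
R3 ← R3 − (39/40)·R2: [0, 0, 121/10, 211/10]
R4 ← R4 − (3/20)·R2: [0, 0, -78/5, -123/5]
R4 ← R4 + (156/121)·R3: [0, 0, 0, 315/121]
Echelon form has 4 nonzero rows, so rank(A) = 4.
The rank gives the maximum number of linearly independent rows: 4.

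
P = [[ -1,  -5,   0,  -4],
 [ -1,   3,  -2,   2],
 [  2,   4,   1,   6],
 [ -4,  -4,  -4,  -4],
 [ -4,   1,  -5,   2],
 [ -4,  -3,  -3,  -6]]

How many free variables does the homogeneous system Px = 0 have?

0

Row reduce to echelon form.
R2 ← R2 − R1: [0, 8, -2, 6]
R3 ← R3 + (2)·R1: [0, -6, 1, -2]
R4 ← R4 − (4)·R1: [0, 16, -4, 12]
R5 ← R5 − (4)·R1: [0, 21, -5, 18]
R6 ← R6 − (4)·R1: [0, 17, -3, 10]
R3 ← R3 + (3/4)·R2: [0, 0, -1/2, 5/2]
R4 ← R4 − (2)·R2: [0, 0, 0, 0]
R5 ← R5 − (21/8)·R2: [0, 0, 1/4, 9/4]
R6 ← R6 − (17/8)·R2: [0, 0, 5/4, -11/4]
R5 ← R5 + (1/2)·R3: [0, 0, 0, 7/2]
R6 ← R6 + (5/2)·R3: [0, 0, 0, 7/2]
Swap R4 ↔ R5
R6 ← R6 − R4: [0, 0, 0, 0]
4 nonzero rows, so rank(P) = 4.
P has 4 columns; by rank–nullity, nullity = 4 − 4 = 0.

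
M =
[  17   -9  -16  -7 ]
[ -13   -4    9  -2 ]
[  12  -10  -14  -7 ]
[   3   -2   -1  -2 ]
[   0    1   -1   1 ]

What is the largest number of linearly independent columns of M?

Row reduce to echelon form.
R2 ← R2 + (13/17)·R1: [0, -185/17, -55/17, -125/17]
R3 ← R3 − (12/17)·R1: [0, -62/17, -46/17, -35/17]
R4 ← R4 − (3/17)·R1: [0, -7/17, 31/17, -13/17]
R3 ← R3 − (62/185)·R2: [0, 0, -60/37, 15/37]
R4 ← R4 − (7/185)·R2: [0, 0, 72/37, -18/37]
R5 ← R5 + (17/185)·R2: [0, 0, -48/37, 12/37]
R4 ← R4 + (6/5)·R3: [0, 0, 0, 0]
R5 ← R5 − (4/5)·R3: [0, 0, 0, 0]
Echelon form has 3 nonzero rows, so rank(M) = 3.
The rank gives the maximum number of linearly independent columns: 3.

3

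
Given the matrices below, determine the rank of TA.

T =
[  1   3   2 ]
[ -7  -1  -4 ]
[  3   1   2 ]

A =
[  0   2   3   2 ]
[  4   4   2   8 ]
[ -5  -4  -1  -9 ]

2

First compute TA:
[[  2,   6,   7,   8],
 [ 16,  -2, -19,  14],
 [ -6,   2,   9,  -4]]
Now row reduce the product.
R2 ← R2 − (8)·R1: [0, -50, -75, -50]
R3 ← R3 + (3)·R1: [0, 20, 30, 20]
R3 ← R3 + (2/5)·R2: [0, 0, 0, 0]
2 nonzero rows, so rank(TA) = 2.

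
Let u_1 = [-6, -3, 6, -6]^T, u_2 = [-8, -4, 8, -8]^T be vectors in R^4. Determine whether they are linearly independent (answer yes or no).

Form the matrix with these vectors as rows and row reduce.
R2 ← R2 − (4/3)·R1: [0, 0, 0, 0]
1 nonzero row, so the 2 vectors span a space of dimension 1.
Since 1 < 2, the vectors are linearly dependent.

no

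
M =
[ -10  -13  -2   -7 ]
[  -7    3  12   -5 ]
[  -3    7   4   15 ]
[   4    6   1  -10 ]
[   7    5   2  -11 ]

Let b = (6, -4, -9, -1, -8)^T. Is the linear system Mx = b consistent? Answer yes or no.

no

Row reduce the augmented matrix [M | b].
R2 ← R2 − (7/10)·R1: [0, 121/10, 67/5, -1/10, -41/5]
R3 ← R3 − (3/10)·R1: [0, 109/10, 23/5, 171/10, -54/5]
R4 ← R4 + (2/5)·R1: [0, 4/5, 1/5, -64/5, 7/5]
R5 ← R5 + (7/10)·R1: [0, -41/10, 3/5, -159/10, -19/5]
R3 ← R3 − (109/121)·R2: [0, 0, -904/121, 2080/121, -413/121]
R4 ← R4 − (8/121)·R2: [0, 0, -83/121, -1548/121, 235/121]
R5 ← R5 + (41/121)·R2: [0, 0, 622/121, -1928/121, -796/121]
R4 ← R4 − (83/904)·R3: [0, 0, 0, -1624/113, 2039/904]
R5 ← R5 + (311/452)·R3: [0, 0, 0, -464/113, -4035/452]
R5 ← R5 − (2/7)·R4: [0, 0, 0, 0, -67/7]
The echelon form has 5 nonzero rows; the last pivot sits in the augmented column, so rank(M) = 4 but rank([M|b]) = 5.
Since the ranks differ, the system is inconsistent.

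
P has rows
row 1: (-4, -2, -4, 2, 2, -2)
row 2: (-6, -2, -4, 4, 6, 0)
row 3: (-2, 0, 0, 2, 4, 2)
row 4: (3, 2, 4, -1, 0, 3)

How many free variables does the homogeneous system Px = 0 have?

Row reduce to echelon form.
R2 ← R2 − (3/2)·R1: [0, 1, 2, 1, 3, 3]
R3 ← R3 − (1/2)·R1: [0, 1, 2, 1, 3, 3]
R4 ← R4 + (3/4)·R1: [0, 1/2, 1, 1/2, 3/2, 3/2]
R3 ← R3 − R2: [0, 0, 0, 0, 0, 0]
R4 ← R4 − (1/2)·R2: [0, 0, 0, 0, 0, 0]
2 nonzero rows, so rank(P) = 2.
P has 6 columns; by rank–nullity, nullity = 6 − 2 = 4.

4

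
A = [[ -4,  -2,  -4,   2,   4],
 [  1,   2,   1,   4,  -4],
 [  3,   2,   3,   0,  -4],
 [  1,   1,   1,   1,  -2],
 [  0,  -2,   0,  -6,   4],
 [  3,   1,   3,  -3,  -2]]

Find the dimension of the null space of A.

3

Row reduce to echelon form.
R2 ← R2 + (1/4)·R1: [0, 3/2, 0, 9/2, -3]
R3 ← R3 + (3/4)·R1: [0, 1/2, 0, 3/2, -1]
R4 ← R4 + (1/4)·R1: [0, 1/2, 0, 3/2, -1]
R6 ← R6 + (3/4)·R1: [0, -1/2, 0, -3/2, 1]
R3 ← R3 − (1/3)·R2: [0, 0, 0, 0, 0]
R4 ← R4 − (1/3)·R2: [0, 0, 0, 0, 0]
R5 ← R5 + (4/3)·R2: [0, 0, 0, 0, 0]
R6 ← R6 + (1/3)·R2: [0, 0, 0, 0, 0]
2 nonzero rows, so rank(A) = 2.
A has 5 columns; by rank–nullity, nullity = 5 − 2 = 3.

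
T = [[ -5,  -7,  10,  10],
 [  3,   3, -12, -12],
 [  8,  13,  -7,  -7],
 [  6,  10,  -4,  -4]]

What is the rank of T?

2

Row reduce to echelon form.
R2 ← R2 + (3/5)·R1: [0, -6/5, -6, -6]
R3 ← R3 + (8/5)·R1: [0, 9/5, 9, 9]
R4 ← R4 + (6/5)·R1: [0, 8/5, 8, 8]
R3 ← R3 + (3/2)·R2: [0, 0, 0, 0]
R4 ← R4 + (4/3)·R2: [0, 0, 0, 0]
Echelon form has 2 nonzero rows, so rank(T) = 2.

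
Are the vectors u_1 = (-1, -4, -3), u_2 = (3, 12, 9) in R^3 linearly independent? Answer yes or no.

Form the matrix with these vectors as rows and row reduce.
R2 ← R2 + (3)·R1: [0, 0, 0]
1 nonzero row, so the 2 vectors span a space of dimension 1.
Since 1 < 2, the vectors are linearly dependent.

no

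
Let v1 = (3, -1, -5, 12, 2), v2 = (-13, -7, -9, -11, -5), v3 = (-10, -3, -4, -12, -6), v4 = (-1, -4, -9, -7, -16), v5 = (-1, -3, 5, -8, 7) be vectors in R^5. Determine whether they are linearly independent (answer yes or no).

no

Form the matrix with these vectors as rows and row reduce.
R2 ← R2 + (13/3)·R1: [0, -34/3, -92/3, 41, 11/3]
R3 ← R3 + (10/3)·R1: [0, -19/3, -62/3, 28, 2/3]
R4 ← R4 + (1/3)·R1: [0, -13/3, -32/3, -3, -46/3]
R5 ← R5 + (1/3)·R1: [0, -10/3, 10/3, -4, 23/3]
R3 ← R3 − (19/34)·R2: [0, 0, -60/17, 173/34, -47/34]
R4 ← R4 − (13/34)·R2: [0, 0, 18/17, -635/34, -569/34]
R5 ← R5 − (5/17)·R2: [0, 0, 210/17, -273/17, 112/17]
R4 ← R4 + (3/10)·R3: [0, 0, 0, -343/20, -343/20]
R5 ← R5 + (7/2)·R3: [0, 0, 0, 7/4, 7/4]
R5 ← R5 + (5/49)·R4: [0, 0, 0, 0, 0]
4 nonzero rows, so the 5 vectors span a space of dimension 4.
Since 4 < 5, the vectors are linearly dependent.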